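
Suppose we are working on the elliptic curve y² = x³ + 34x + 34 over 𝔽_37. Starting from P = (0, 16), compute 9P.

(15, 16)

Double-and-add on 9 = (1001)₂. Start with P = (0, 16) for the leading 1-bit.
double: tangent at (0, 16): λ = (3·0² + 34)/(2·16) ≡ 34/32. 32⁻¹ ≡ 22 (mod 37) since 32·22 = 704 ≡ 1, so λ ≡ 34·22 ≡ 8.
  x = λ² - 0 - 0 = 64 - 0 ≡ 27; y = λ·(0 - 27) - 16 ≡ 27. → (27, 27)
double: tangent at (27, 27): λ = (3·27² + 34)/(2·27) ≡ 1/17. 17⁻¹ ≡ 24 (mod 37), so λ ≡ 1·24 ≡ 24.
  x = λ² - 27 - 27 = 576 - 54 ≡ 4; y = λ·(27 - 4) - 27 ≡ 7. → (4, 7)
double: tangent at (4, 7): λ = (3·4² + 34)/(2·7) ≡ 8/14. 14⁻¹ ≡ 8 (mod 37) since 14·8 = 112 ≡ 1, so λ ≡ 8·8 ≡ 27.
  x = λ² - 4 - 4 = 729 - 8 ≡ 18; y = λ·(4 - 18) - 7 ≡ 22. → (18, 22)
add P: (18, 22) + (0, 16). λ = (16 - 22)/(0 - 18) ≡ 31/19 mod 37. 19⁻¹ ≡ 2 (mod 37), so λ ≡ 25.
  x = λ² - 18 - 0 = 625 - 18 ≡ 15; y = λ·(18 - 15) - 22 ≡ 16. → (15, 16)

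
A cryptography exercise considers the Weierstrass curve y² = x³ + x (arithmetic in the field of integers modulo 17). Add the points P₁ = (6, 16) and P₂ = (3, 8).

(0, 0)

(6, 16) + (3, 8). λ = (8 - 16)/(3 - 6) ≡ 9/14 mod 17. 14⁻¹ ≡ 11 (mod 17) since 14·11 = 154 ≡ 1, so λ ≡ 14.
  x = λ² - 6 - 3 = 196 - 9 ≡ 0; y = λ·(6 - 0) - 16 ≡ 0. → (0, 0)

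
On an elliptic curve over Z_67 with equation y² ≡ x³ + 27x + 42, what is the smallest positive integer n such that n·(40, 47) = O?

2P: tangent at (40, 47): λ = (3·40² + 27)/(2·47) ≡ 3/27. 27⁻¹ ≡ 5 (mod 67) since 27·5 = 135 ≡ 1, so λ ≡ 3·5 ≡ 15.
  x = λ² - 40 - 40 = 225 - 80 ≡ 11; y = λ·(40 - 11) - 47 ≡ 53. → (11, 53)
3P: (11, 53) + (40, 47). λ = (47 - 53)/(40 - 11) ≡ 61/29 mod 67. 29⁻¹ ≡ 37 (mod 67) since 29·37 = 1073 ≡ 1, so λ ≡ 46.
  x = λ² - 11 - 40 = 2116 - 51 ≡ 55; y = λ·(11 - 55) - 53 ≡ 0. → (55, 0)
4P: (55, 0) + (40, 47). λ = (47 - 0)/(40 - 55) ≡ 47/52 mod 67. 52⁻¹ ≡ 58 (mod 67) since 52·58 = 3016 ≡ 1, so λ ≡ 46.
  x = λ² - 55 - 40 = 2116 - 95 ≡ 11; y = λ·(55 - 11) - 0 ≡ 14. → (11, 14)
5P: (11, 14) + (40, 47). λ = (47 - 14)/(40 - 11) ≡ 33/29 mod 67. 29⁻¹ ≡ 37 (mod 67), so λ ≡ 15.
  x = λ² - 11 - 40 = 225 - 51 ≡ 40; y = λ·(11 - 40) - 14 ≡ 20. → (40, 20)
6P: (40, 20) + (40, 47): same x and y₁ ≡ -y₂, so the sum is O.
6P = O, so the order is 6.

6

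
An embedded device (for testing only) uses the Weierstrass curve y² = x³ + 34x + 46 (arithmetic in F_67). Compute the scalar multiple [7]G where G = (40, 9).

Repeated addition: build up to 7G.
2G: tangent at (40, 9): λ = (3·40² + 34)/(2·9) ≡ 10/18. 18⁻¹ ≡ 41 (mod 67), so λ ≡ 10·41 ≡ 8.
  x = λ² - 40 - 40 = 64 - 80 ≡ 51; y = λ·(40 - 51) - 9 ≡ 37. → (51, 37)
3G: (51, 37) + (40, 9). λ = (9 - 37)/(40 - 51) ≡ 39/56 mod 67. 56⁻¹ ≡ 6 (mod 67), so λ ≡ 33.
  x = λ² - 51 - 40 = 1089 - 91 ≡ 60; y = λ·(51 - 60) - 37 ≡ 1. → (60, 1)
4G: (60, 1) + (40, 9). λ = (9 - 1)/(40 - 60) ≡ 8/47 mod 67. 47⁻¹ ≡ 10 (mod 67), so λ ≡ 13.
  x = λ² - 60 - 40 = 169 - 100 ≡ 2; y = λ·(60 - 2) - 1 ≡ 16. → (2, 16)
5G: (2, 16) + (40, 9). λ = (9 - 16)/(40 - 2) ≡ 60/38 mod 67. 38⁻¹ ≡ 30 (mod 67), so λ ≡ 58.
  x = λ² - 2 - 40 = 3364 - 42 ≡ 39; y = λ·(2 - 39) - 16 ≡ 49. → (39, 49)
6G: (39, 49) + (40, 9). λ = (9 - 49)/(40 - 39) ≡ 27/1 mod 67. 1⁻¹ ≡ 1 (mod 67), so λ ≡ 27.
  x = λ² - 39 - 40 = 729 - 79 ≡ 47; y = λ·(39 - 47) - 49 ≡ 3. → (47, 3)
7G: (47, 3) + (40, 9). λ = (9 - 3)/(40 - 47) ≡ 6/60 mod 67. 60⁻¹ ≡ 19 (mod 67), so λ ≡ 47.
  x = λ² - 47 - 40 = 2209 - 87 ≡ 45; y = λ·(47 - 45) - 3 ≡ 24. → (45, 24)

(45, 24)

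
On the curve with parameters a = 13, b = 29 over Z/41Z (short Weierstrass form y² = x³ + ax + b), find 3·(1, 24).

Write G = (1, 24).
Repeated addition: build up to 3G.
2G: tangent at (1, 24): λ = (3·1² + 13)/(2·24) ≡ 16/7. 7⁻¹ ≡ 6 (mod 41) since 7·6 = 42 ≡ 1, so λ ≡ 16·6 ≡ 14.
  x = λ² - 1 - 1 = 196 - 2 ≡ 30; y = λ·(1 - 30) - 24 ≡ 21. → (30, 21)
3G: (30, 21) + (1, 24). λ = (24 - 21)/(1 - 30) ≡ 3/12 mod 41. 12⁻¹ ≡ 24 (mod 41), so λ ≡ 31.
  x = λ² - 30 - 1 = 961 - 31 ≡ 28; y = λ·(30 - 28) - 21 ≡ 0. → (28, 0)

(28, 0)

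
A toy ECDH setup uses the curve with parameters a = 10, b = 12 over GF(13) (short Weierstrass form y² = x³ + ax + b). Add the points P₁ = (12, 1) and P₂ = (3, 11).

(1, 7)

(12, 1) + (3, 11). λ = (11 - 1)/(3 - 12) ≡ 10/4 mod 13. 4⁻¹ ≡ 10 (mod 13) since 4·10 = 40 ≡ 1, so λ ≡ 9.
  x = λ² - 12 - 3 = 81 - 15 ≡ 1; y = λ·(12 - 1) - 1 ≡ 7. → (1, 7)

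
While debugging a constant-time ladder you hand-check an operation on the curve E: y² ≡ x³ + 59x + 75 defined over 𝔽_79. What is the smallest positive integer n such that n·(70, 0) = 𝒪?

2

2P: (70, 0) + (70, 0): same x and y₁ ≡ -y₂, so the sum is 𝒪.
2P = 𝒪, so the order is 2.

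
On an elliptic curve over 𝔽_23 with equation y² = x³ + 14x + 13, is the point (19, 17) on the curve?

no

y² = 17² ≡ 13; x³ + 14x + 13 = 7138 ≡ 8 (mod 23). 13 ≠ 8.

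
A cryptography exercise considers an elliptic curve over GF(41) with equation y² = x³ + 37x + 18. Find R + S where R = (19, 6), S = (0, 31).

(19, 6) + (0, 31). λ = (31 - 6)/(0 - 19) ≡ 25/22 mod 41. 22⁻¹ ≡ 28 (mod 41), so λ ≡ 3.
  x = λ² - 19 - 0 = 9 - 19 ≡ 31; y = λ·(19 - 31) - 6 ≡ 40. → (31, 40)

(31, 40)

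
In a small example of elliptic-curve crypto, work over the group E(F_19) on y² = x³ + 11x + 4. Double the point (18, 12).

tangent at (18, 12): λ = (3·18² + 11)/(2·12) ≡ 14/5. 5⁻¹ ≡ 4 (mod 19), so λ ≡ 14·4 ≡ 18.
  x = λ² - 18 - 18 = 324 - 36 ≡ 3; y = λ·(18 - 3) - 12 ≡ 11. → (3, 11)

(3, 11)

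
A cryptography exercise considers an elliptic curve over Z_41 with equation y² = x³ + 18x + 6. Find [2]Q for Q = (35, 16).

tangent at (35, 16): λ = (3·35² + 18)/(2·16) ≡ 3/32. 32⁻¹ ≡ 9 (mod 41), so λ ≡ 3·9 ≡ 27.
  x = λ² - 35 - 35 = 729 - 70 ≡ 3; y = λ·(35 - 3) - 16 ≡ 28. → (3, 28)

(3, 28)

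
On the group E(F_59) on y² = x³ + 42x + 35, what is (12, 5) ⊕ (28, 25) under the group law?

(39, 35)

(12, 5) + (28, 25). λ = (25 - 5)/(28 - 12) ≡ 20/16 mod 59. 16⁻¹ ≡ 48 (mod 59), so λ ≡ 16.
  x = λ² - 12 - 28 = 256 - 40 ≡ 39; y = λ·(12 - 39) - 5 ≡ 35. → (39, 35)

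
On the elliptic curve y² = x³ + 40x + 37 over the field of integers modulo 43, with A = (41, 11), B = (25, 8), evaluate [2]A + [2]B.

First 2A:
Repeated addition: build up to 2A.
2A: tangent at (41, 11): λ = (3·41² + 40)/(2·11) ≡ 9/22. 22⁻¹ ≡ 2 (mod 43) since 22·2 = 44 ≡ 1, so λ ≡ 9·2 ≡ 18.
  x = λ² - 41 - 41 = 324 - 82 ≡ 27; y = λ·(41 - 27) - 11 ≡ 26. → (27, 26)
2A = (27, 26).
Next 2B:
Repeated addition: build up to 2B.
2B: tangent at (25, 8): λ = (3·25² + 40)/(2·8) ≡ 23/16. 16⁻¹ ≡ 35 (mod 43) since 16·35 = 560 ≡ 1, so λ ≡ 23·35 ≡ 31.
  x = λ² - 25 - 25 = 961 - 50 ≡ 8; y = λ·(25 - 8) - 8 ≡ 3. → (8, 3)
2B = (8, 3).
Finally 2A + 2B:
(27, 26) + (8, 3). λ = (3 - 26)/(8 - 27) ≡ 20/24 mod 43. 24⁻¹ ≡ 9 (mod 43), so λ ≡ 8.
  x = λ² - 27 - 8 = 64 - 35 ≡ 29; y = λ·(27 - 29) - 26 ≡ 1. → (29, 1)

(29, 1)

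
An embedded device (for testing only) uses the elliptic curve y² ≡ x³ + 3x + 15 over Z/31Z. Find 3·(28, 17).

Write G = (28, 17).
Repeated addition: build up to 3G.
2G: tangent at (28, 17): λ = (3·28² + 3)/(2·17) ≡ 30/3. 3⁻¹ ≡ 21 (mod 31), so λ ≡ 30·21 ≡ 10.
  x = λ² - 28 - 28 = 100 - 56 ≡ 13; y = λ·(28 - 13) - 17 ≡ 9. → (13, 9)
3G: (13, 9) + (28, 17). λ = (17 - 9)/(28 - 13) ≡ 8/15 mod 31. 15⁻¹ ≡ 29 (mod 31), so λ ≡ 15.
  x = λ² - 13 - 28 = 225 - 41 ≡ 29; y = λ·(13 - 29) - 9 ≡ 30. → (29, 30)

(29, 30)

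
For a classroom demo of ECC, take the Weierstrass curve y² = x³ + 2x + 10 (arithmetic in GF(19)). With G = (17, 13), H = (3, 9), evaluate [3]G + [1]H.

First 3G:
Repeated addition: build up to 3G.
2G: tangent at (17, 13): λ = (3·17² + 2)/(2·13) ≡ 14/7. 7⁻¹ ≡ 11 (mod 19) since 7·11 = 77 ≡ 1, so λ ≡ 14·11 ≡ 2.
  x = λ² - 17 - 17 = 4 - 34 ≡ 8; y = λ·(17 - 8) - 13 ≡ 5. → (8, 5)
3G: (8, 5) + (17, 13). λ = (13 - 5)/(17 - 8) ≡ 8/9 mod 19. 9⁻¹ ≡ 17 (mod 19), so λ ≡ 3.
  x = λ² - 8 - 17 = 9 - 25 ≡ 3; y = λ·(8 - 3) - 5 ≡ 10. → (3, 10)
3G = (3, 10).
Finally 3G + H:
(3, 10) + (3, 9): same x and y₁ ≡ -y₂, so the sum is 𝒪.

O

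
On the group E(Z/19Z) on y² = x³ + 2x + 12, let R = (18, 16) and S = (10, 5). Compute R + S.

(11, 15)

(18, 16) + (10, 5). λ = (5 - 16)/(10 - 18) ≡ 8/11 mod 19. 11⁻¹ ≡ 7 (mod 19), so λ ≡ 18.
  x = λ² - 18 - 10 = 324 - 28 ≡ 11; y = λ·(18 - 11) - 16 ≡ 15. → (11, 15)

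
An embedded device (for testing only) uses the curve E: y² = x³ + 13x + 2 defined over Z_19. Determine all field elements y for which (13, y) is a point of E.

none

x³ + 13x + 2 = 2368 ≡ 12 (mod 19).
12 is a non-residue mod 19; no y exists.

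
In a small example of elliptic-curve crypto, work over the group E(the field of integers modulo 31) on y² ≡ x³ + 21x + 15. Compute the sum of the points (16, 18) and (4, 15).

(13, 6)

(16, 18) + (4, 15). λ = (15 - 18)/(4 - 16) ≡ 28/19 mod 31. 19⁻¹ ≡ 18 (mod 31), so λ ≡ 8.
  x = λ² - 16 - 4 = 64 - 20 ≡ 13; y = λ·(16 - 13) - 18 ≡ 6. → (13, 6)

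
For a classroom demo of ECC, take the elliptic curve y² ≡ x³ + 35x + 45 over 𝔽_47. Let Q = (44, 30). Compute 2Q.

(9, 14)

tangent at (44, 30): λ = (3·44² + 35)/(2·30) ≡ 15/13. 13⁻¹ ≡ 29 (mod 47) since 13·29 = 377 ≡ 1, so λ ≡ 15·29 ≡ 12.
  x = λ² - 44 - 44 = 144 - 88 ≡ 9; y = λ·(44 - 9) - 30 ≡ 14. → (9, 14)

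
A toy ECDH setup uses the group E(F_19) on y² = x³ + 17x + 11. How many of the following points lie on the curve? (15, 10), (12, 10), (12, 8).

(15, 10): 10² ≡ 5, rhs ≡ 12 → off.
(12, 10): 10² ≡ 5, rhs ≡ 5 → on.
(12, 8): 8² ≡ 7, rhs ≡ 5 → off.

1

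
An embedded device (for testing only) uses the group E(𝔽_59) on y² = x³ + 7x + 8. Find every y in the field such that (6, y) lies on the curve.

x³ + 7x + 8 = 266 ≡ 30 (mod 59).
30 is a non-residue mod 59; no y exists.

none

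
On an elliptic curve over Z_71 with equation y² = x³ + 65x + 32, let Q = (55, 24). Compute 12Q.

Repeated addition: build up to 12Q.
2Q: tangent at (55, 24): λ = (3·55² + 65)/(2·24) ≡ 52/48. 48⁻¹ ≡ 37 (mod 71), so λ ≡ 52·37 ≡ 7.
  x = λ² - 55 - 55 = 49 - 110 ≡ 10; y = λ·(55 - 10) - 24 ≡ 7. → (10, 7)
3Q: (10, 7) + (55, 24). λ = (24 - 7)/(55 - 10) ≡ 17/45 mod 71. 45⁻¹ ≡ 30 (mod 71), so λ ≡ 13.
  x = λ² - 10 - 55 = 169 - 65 ≡ 33; y = λ·(10 - 33) - 7 ≡ 49. → (33, 49)
4Q: (33, 49) + (55, 24). λ = (24 - 49)/(55 - 33) ≡ 46/22 mod 71. 22⁻¹ ≡ 42 (mod 71) since 22·42 = 924 ≡ 1, so λ ≡ 15.
  x = λ² - 33 - 55 = 225 - 88 ≡ 66; y = λ·(33 - 66) - 49 ≡ 24. → (66, 24)
5Q: (66, 24) + (55, 24). λ = (24 - 24)/(55 - 66) ≡ 0/60 mod 71. 60⁻¹ ≡ 58 (mod 71), so λ ≡ 0.
  x = λ² - 66 - 55 = 0 - 121 ≡ 21; y = λ·(66 - 21) - 24 ≡ 47. → (21, 47)
6Q: (21, 47) + (55, 24). λ = (24 - 47)/(55 - 21) ≡ 48/34 mod 71. 34⁻¹ ≡ 23 (mod 71) since 34·23 = 782 ≡ 1, so λ ≡ 39.
  x = λ² - 21 - 55 = 1521 - 76 ≡ 25; y = λ·(21 - 25) - 47 ≡ 10. → (25, 10)
7Q: (25, 10) + (55, 24). λ = (24 - 10)/(55 - 25) ≡ 14/30 mod 71. 30⁻¹ ≡ 45 (mod 71), so λ ≡ 62.
  x = λ² - 25 - 55 = 3844 - 80 ≡ 1; y = λ·(25 - 1) - 10 ≡ 58. → (1, 58)
8Q: (1, 58) + (55, 24). λ = (24 - 58)/(55 - 1) ≡ 37/54 mod 71. 54⁻¹ ≡ 25 (mod 71), so λ ≡ 2.
  x = λ² - 1 - 55 = 4 - 56 ≡ 19; y = λ·(1 - 19) - 58 ≡ 48. → (19, 48)
9Q: (19, 48) + (55, 24). λ = (24 - 48)/(55 - 19) ≡ 47/36 mod 71. 36⁻¹ ≡ 2 (mod 71) since 36·2 = 72 ≡ 1, so λ ≡ 23.
  x = λ² - 19 - 55 = 529 - 74 ≡ 29; y = λ·(19 - 29) - 48 ≡ 6. → (29, 6)
10Q: (29, 6) + (55, 24). λ = (24 - 6)/(55 - 29) ≡ 18/26 mod 71. 26⁻¹ ≡ 41 (mod 71) since 26·41 = 1066 ≡ 1, so λ ≡ 28.
  x = λ² - 29 - 55 = 784 - 84 ≡ 61; y = λ·(29 - 61) - 6 ≡ 21. → (61, 21)
11Q: (61, 21) + (55, 24). λ = (24 - 21)/(55 - 61) ≡ 3/65 mod 71. 65⁻¹ ≡ 59 (mod 71), so λ ≡ 35.
  x = λ² - 61 - 55 = 1225 - 116 ≡ 44; y = λ·(61 - 44) - 21 ≡ 6. → (44, 6)
12Q: (44, 6) + (55, 24). λ = (24 - 6)/(55 - 44) ≡ 18/11 mod 71. 11⁻¹ ≡ 13 (mod 71), so λ ≡ 21.
  x = λ² - 44 - 55 = 441 - 99 ≡ 58; y = λ·(44 - 58) - 6 ≡ 55. → (58, 55)

(58, 55)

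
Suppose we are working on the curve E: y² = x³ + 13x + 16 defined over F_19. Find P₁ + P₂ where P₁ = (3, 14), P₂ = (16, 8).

(1, 7)

(3, 14) + (16, 8). λ = (8 - 14)/(16 - 3) ≡ 13/13 mod 19. 13⁻¹ ≡ 3 (mod 19), so λ ≡ 1.
  x = λ² - 3 - 16 = 1 - 19 ≡ 1; y = λ·(3 - 1) - 14 ≡ 7. → (1, 7)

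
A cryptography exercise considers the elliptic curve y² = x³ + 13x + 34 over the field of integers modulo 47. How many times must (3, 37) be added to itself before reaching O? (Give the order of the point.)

2P: tangent at (3, 37): λ = (3·3² + 13)/(2·37) ≡ 40/27. 27⁻¹ ≡ 7 (mod 47) since 27·7 = 189 ≡ 1, so λ ≡ 40·7 ≡ 45.
  x = λ² - 3 - 3 = 2025 - 6 ≡ 45; y = λ·(3 - 45) - 37 ≡ 0. → (45, 0)
3P: (45, 0) + (3, 37). λ = (37 - 0)/(3 - 45) ≡ 37/5 mod 47. 5⁻¹ ≡ 19 (mod 47) since 5·19 = 95 ≡ 1, so λ ≡ 45.
  x = λ² - 45 - 3 = 2025 - 48 ≡ 3; y = λ·(45 - 3) - 0 ≡ 10. → (3, 10)
4P: (3, 10) + (3, 37): same x and y₁ ≡ -y₂, so the sum is O.
4P = O, so the order is 4.

4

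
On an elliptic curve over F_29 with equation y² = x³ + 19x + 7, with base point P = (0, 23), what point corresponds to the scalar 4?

(22, 16)

Double-and-add on 4 = (100)₂. Start with P = (0, 23) for the leading 1-bit.
double: tangent at (0, 23): λ = (3·0² + 19)/(2·23) ≡ 19/17. 17⁻¹ ≡ 12 (mod 29), so λ ≡ 19·12 ≡ 25.
  x = λ² - 0 - 0 = 625 - 0 ≡ 16; y = λ·(0 - 16) - 23 ≡ 12. → (16, 12)
double: tangent at (16, 12): λ = (3·16² + 19)/(2·12) ≡ 4/24. 24⁻¹ ≡ 23 (mod 29), so λ ≡ 4·23 ≡ 5.
  x = λ² - 16 - 16 = 25 - 32 ≡ 22; y = λ·(16 - 22) - 12 ≡ 16. → (22, 16)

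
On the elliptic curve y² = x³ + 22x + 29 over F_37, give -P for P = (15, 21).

(15, 16)

-(15, 21) = (15, -21 mod 37) = (15, 16).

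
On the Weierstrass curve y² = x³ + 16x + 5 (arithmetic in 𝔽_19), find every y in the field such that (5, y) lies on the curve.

1, 18

x³ + 16x + 5 = 210 ≡ 1 (mod 19).
Square roots of 1 mod 19: 1 and 18 (since 1² = 1 ≡ 1).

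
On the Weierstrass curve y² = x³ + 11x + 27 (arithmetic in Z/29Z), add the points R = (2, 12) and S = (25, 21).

(26, 24)

(2, 12) + (25, 21). λ = (21 - 12)/(25 - 2) ≡ 9/23 mod 29. 23⁻¹ ≡ 24 (mod 29), so λ ≡ 13.
  x = λ² - 2 - 25 = 169 - 27 ≡ 26; y = λ·(2 - 26) - 12 ≡ 24. → (26, 24)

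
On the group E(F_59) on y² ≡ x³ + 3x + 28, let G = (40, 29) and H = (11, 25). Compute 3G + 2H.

First 3G:
Repeated addition: build up to 3G.
2G: tangent at (40, 29): λ = (3·40² + 3)/(2·29) ≡ 24/58. 58⁻¹ ≡ 58 (mod 59) since 58·58 = 3364 ≡ 1, so λ ≡ 24·58 ≡ 35.
  x = λ² - 40 - 40 = 1225 - 80 ≡ 24; y = λ·(40 - 24) - 29 ≡ 0. → (24, 0)
3G: (24, 0) + (40, 29). λ = (29 - 0)/(40 - 24) ≡ 29/16 mod 59. 16⁻¹ ≡ 48 (mod 59) since 16·48 = 768 ≡ 1, so λ ≡ 35.
  x = λ² - 24 - 40 = 1225 - 64 ≡ 40; y = λ·(24 - 40) - 0 ≡ 30. → (40, 30)
3G = (40, 30).
Next 2H:
Repeated addition: build up to 2H.
2H: tangent at (11, 25): λ = (3·11² + 3)/(2·25) ≡ 12/50. 50⁻¹ ≡ 13 (mod 59), so λ ≡ 12·13 ≡ 38.
  x = λ² - 11 - 11 = 1444 - 22 ≡ 6; y = λ·(11 - 6) - 25 ≡ 47. → (6, 47)
2H = (6, 47).
Finally 3G + 2H:
(40, 30) + (6, 47). λ = (47 - 30)/(6 - 40) ≡ 17/25 mod 59. 25⁻¹ ≡ 26 (mod 59), so λ ≡ 29.
  x = λ² - 40 - 6 = 841 - 46 ≡ 28; y = λ·(40 - 28) - 30 ≡ 23. → (28, 23)

(28, 23)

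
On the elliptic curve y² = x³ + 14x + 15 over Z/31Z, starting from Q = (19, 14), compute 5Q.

Repeated addition: build up to 5Q.
2Q: tangent at (19, 14): λ = (3·19² + 14)/(2·14) ≡ 12/28. 28⁻¹ ≡ 10 (mod 31), so λ ≡ 12·10 ≡ 27.
  x = λ² - 19 - 19 = 729 - 38 ≡ 9; y = λ·(19 - 9) - 14 ≡ 8. → (9, 8)
3Q: (9, 8) + (19, 14). λ = (14 - 8)/(19 - 9) ≡ 6/10 mod 31. 10⁻¹ ≡ 28 (mod 31) since 10·28 = 280 ≡ 1, so λ ≡ 13.
  x = λ² - 9 - 19 = 169 - 28 ≡ 17; y = λ·(9 - 17) - 8 ≡ 12. → (17, 12)
4Q: (17, 12) + (19, 14). λ = (14 - 12)/(19 - 17) ≡ 2/2 mod 31. 2⁻¹ ≡ 16 (mod 31), so λ ≡ 1.
  x = λ² - 17 - 19 = 1 - 36 ≡ 27; y = λ·(17 - 27) - 12 ≡ 9. → (27, 9)
5Q: (27, 9) + (19, 14). λ = (14 - 9)/(19 - 27) ≡ 5/23 mod 31. 23⁻¹ ≡ 27 (mod 31), so λ ≡ 11.
  x = λ² - 27 - 19 = 121 - 46 ≡ 13; y = λ·(27 - 13) - 9 ≡ 21. → (13, 21)

(13, 21)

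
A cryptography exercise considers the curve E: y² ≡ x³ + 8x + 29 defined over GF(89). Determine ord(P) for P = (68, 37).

2P: tangent at (68, 37): λ = (3·68² + 8)/(2·37) ≡ 85/74. 74⁻¹ ≡ 83 (mod 89) since 74·83 = 6142 ≡ 1, so λ ≡ 85·83 ≡ 24.
  x = λ² - 68 - 68 = 576 - 136 ≡ 84; y = λ·(68 - 84) - 37 ≡ 24. → (84, 24)
3P: (84, 24) + (68, 37). λ = (37 - 24)/(68 - 84) ≡ 13/73 mod 89. 73⁻¹ ≡ 50 (mod 89), so λ ≡ 27.
  x = λ² - 84 - 68 = 729 - 152 ≡ 43; y = λ·(84 - 43) - 24 ≡ 15. → (43, 15)
4P: (43, 15) + (68, 37). λ = (37 - 15)/(68 - 43) ≡ 22/25 mod 89. 25⁻¹ ≡ 57 (mod 89) since 25·57 = 1425 ≡ 1, so λ ≡ 8.
  x = λ² - 43 - 68 = 64 - 111 ≡ 42; y = λ·(43 - 42) - 15 ≡ 82. → (42, 82)
5P: (42, 82) + (68, 37). λ = (37 - 82)/(68 - 42) ≡ 44/26 mod 89. 26⁻¹ ≡ 24 (mod 89), so λ ≡ 77.
  x = λ² - 42 - 68 = 5929 - 110 ≡ 34; y = λ·(42 - 34) - 82 ≡ 0. → (34, 0)
6P: (34, 0) + (68, 37). λ = (37 - 0)/(68 - 34) ≡ 37/34 mod 89. 34⁻¹ ≡ 55 (mod 89) since 34·55 = 1870 ≡ 1, so λ ≡ 77.
  x = λ² - 34 - 68 = 5929 - 102 ≡ 42; y = λ·(34 - 42) - 0 ≡ 7. → (42, 7)
7P: (42, 7) + (68, 37). λ = (37 - 7)/(68 - 42) ≡ 30/26 mod 89. 26⁻¹ ≡ 24 (mod 89), so λ ≡ 8.
  x = λ² - 42 - 68 = 64 - 110 ≡ 43; y = λ·(42 - 43) - 7 ≡ 74. → (43, 74)
8P: (43, 74) + (68, 37). λ = (37 - 74)/(68 - 43) ≡ 52/25 mod 89. 25⁻¹ ≡ 57 (mod 89), so λ ≡ 27.
  x = λ² - 43 - 68 = 729 - 111 ≡ 84; y = λ·(43 - 84) - 74 ≡ 65. → (84, 65)
9P: (84, 65) + (68, 37). λ = (37 - 65)/(68 - 84) ≡ 61/73 mod 89. 73⁻¹ ≡ 50 (mod 89) since 73·50 = 3650 ≡ 1, so λ ≡ 24.
  x = λ² - 84 - 68 = 576 - 152 ≡ 68; y = λ·(84 - 68) - 65 ≡ 52. → (68, 52)
10P: (68, 52) + (68, 37): same x and y₁ ≡ -y₂, so the sum is 𝒪.
10P = 𝒪, so the order is 10.

10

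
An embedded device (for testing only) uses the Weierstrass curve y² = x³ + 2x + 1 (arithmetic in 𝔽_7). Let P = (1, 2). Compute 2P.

(0, 1)

tangent at (1, 2): λ = (3·1² + 2)/(2·2) ≡ 5/4. 4⁻¹ ≡ 2 (mod 7), so λ ≡ 5·2 ≡ 3.
  x = λ² - 1 - 1 = 9 - 2 ≡ 0; y = λ·(1 - 0) - 2 ≡ 1. → (0, 1)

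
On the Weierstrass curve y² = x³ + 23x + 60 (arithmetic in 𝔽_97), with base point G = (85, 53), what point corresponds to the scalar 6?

Repeated addition: build up to 6G.
2G: tangent at (85, 53): λ = (3·85² + 23)/(2·53) ≡ 67/9. 9⁻¹ ≡ 54 (mod 97), so λ ≡ 67·54 ≡ 29.
  x = λ² - 85 - 85 = 841 - 170 ≡ 89; y = λ·(85 - 89) - 53 ≡ 25. → (89, 25)
3G: (89, 25) + (85, 53). λ = (53 - 25)/(85 - 89) ≡ 28/93 mod 97. 93⁻¹ ≡ 24 (mod 97), so λ ≡ 90.
  x = λ² - 89 - 85 = 8100 - 174 ≡ 69; y = λ·(89 - 69) - 25 ≡ 29. → (69, 29)
4G: (69, 29) + (85, 53). λ = (53 - 29)/(85 - 69) ≡ 24/16 mod 97. 16⁻¹ ≡ 91 (mod 97) since 16·91 = 1456 ≡ 1, so λ ≡ 50.
  x = λ² - 69 - 85 = 2500 - 154 ≡ 18; y = λ·(69 - 18) - 29 ≡ 96. → (18, 96)
5G: (18, 96) + (85, 53). λ = (53 - 96)/(85 - 18) ≡ 54/67 mod 97. 67⁻¹ ≡ 42 (mod 97) since 67·42 = 2814 ≡ 1, so λ ≡ 37.
  x = λ² - 18 - 85 = 1369 - 103 ≡ 5; y = λ·(18 - 5) - 96 ≡ 94. → (5, 94)
6G: (5, 94) + (85, 53). λ = (53 - 94)/(85 - 5) ≡ 56/80 mod 97. 80⁻¹ ≡ 57 (mod 97) since 80·57 = 4560 ≡ 1, so λ ≡ 88.
  x = λ² - 5 - 85 = 7744 - 90 ≡ 88; y = λ·(5 - 88) - 94 ≡ 71. → (88, 71)

(88, 71)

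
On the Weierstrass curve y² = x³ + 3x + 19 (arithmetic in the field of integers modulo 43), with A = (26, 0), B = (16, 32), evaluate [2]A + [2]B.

First 2A:
Repeated addition: build up to 2A.
2A: (26, 0) + (26, 0): same x and y₁ ≡ -y₂, so the sum is ∞.
2A = ∞.
Next 2B:
Repeated addition: build up to 2B.
2B: tangent at (16, 32): λ = (3·16² + 3)/(2·32) ≡ 40/21. 21⁻¹ ≡ 41 (mod 43), so λ ≡ 40·41 ≡ 6.
  x = λ² - 16 - 16 = 36 - 32 ≡ 4; y = λ·(16 - 4) - 32 ≡ 40. → (4, 40)
2B = (4, 40).
Finally 2A + 2B:
∞ + (4, 40) = (4, 40) (identity).

(4, 40)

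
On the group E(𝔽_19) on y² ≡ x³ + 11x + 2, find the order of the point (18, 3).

3

2P: tangent at (18, 3): λ = (3·18² + 11)/(2·3) ≡ 14/6. 6⁻¹ ≡ 16 (mod 19), so λ ≡ 14·16 ≡ 15.
  x = λ² - 18 - 18 = 225 - 36 ≡ 18; y = λ·(18 - 18) - 3 ≡ 16. → (18, 16)
3P: (18, 16) + (18, 3): same x and y₁ ≡ -y₂, so the sum is the point at infinity.
3P = the point at infinity, so the order is 3.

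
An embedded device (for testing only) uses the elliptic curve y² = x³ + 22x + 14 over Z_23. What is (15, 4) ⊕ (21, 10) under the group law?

(11, 0)

(15, 4) + (21, 10). λ = (10 - 4)/(21 - 15) ≡ 6/6 mod 23. 6⁻¹ ≡ 4 (mod 23), so λ ≡ 1.
  x = λ² - 15 - 21 = 1 - 36 ≡ 11; y = λ·(15 - 11) - 4 ≡ 0. → (11, 0)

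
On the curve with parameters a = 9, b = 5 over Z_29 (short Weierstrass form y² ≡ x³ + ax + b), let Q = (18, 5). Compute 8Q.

(14, 2)

Double-and-add on 8 = (1000)₂. Start with Q = (18, 5) for the leading 1-bit.
double: tangent at (18, 5): λ = (3·18² + 9)/(2·5) ≡ 24/10. 10⁻¹ ≡ 3 (mod 29), so λ ≡ 24·3 ≡ 14.
  x = λ² - 18 - 18 = 196 - 36 ≡ 15; y = λ·(18 - 15) - 5 ≡ 8. → (15, 8)
double: tangent at (15, 8): λ = (3·15² + 9)/(2·8) ≡ 17/16. 16⁻¹ ≡ 20 (mod 29) since 16·20 = 320 ≡ 1, so λ ≡ 17·20 ≡ 21.
  x = λ² - 15 - 15 = 441 - 30 ≡ 5; y = λ·(15 - 5) - 8 ≡ 28. → (5, 28)
double: tangent at (5, 28): λ = (3·5² + 9)/(2·28) ≡ 26/27. 27⁻¹ ≡ 14 (mod 29), so λ ≡ 26·14 ≡ 16.
  x = λ² - 5 - 5 = 256 - 10 ≡ 14; y = λ·(5 - 14) - 28 ≡ 2. → (14, 2)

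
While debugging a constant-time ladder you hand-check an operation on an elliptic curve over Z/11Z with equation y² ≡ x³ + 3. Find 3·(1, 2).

(1, 9)

Write P = (1, 2).
Repeated addition: build up to 3P.
2P: tangent at (1, 2): λ = (3·1² + 0)/(2·2) ≡ 3/4. 4⁻¹ ≡ 3 (mod 11), so λ ≡ 3·3 ≡ 9.
  x = λ² - 1 - 1 = 81 - 2 ≡ 2; y = λ·(1 - 2) - 2 ≡ 0. → (2, 0)
3P: (2, 0) + (1, 2). λ = (2 - 0)/(1 - 2) ≡ 2/10 mod 11. 10⁻¹ ≡ 10 (mod 11), so λ ≡ 9.
  x = λ² - 2 - 1 = 81 - 3 ≡ 1; y = λ·(2 - 1) - 0 ≡ 9. → (1, 9)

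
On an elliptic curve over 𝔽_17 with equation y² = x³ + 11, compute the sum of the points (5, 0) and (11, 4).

(5, 0) + (11, 4). λ = (4 - 0)/(11 - 5) ≡ 4/6 mod 17. 6⁻¹ ≡ 3 (mod 17) since 6·3 = 18 ≡ 1, so λ ≡ 12.
  x = λ² - 5 - 11 = 144 - 16 ≡ 9; y = λ·(5 - 9) - 0 ≡ 3. → (9, 3)

(9, 3)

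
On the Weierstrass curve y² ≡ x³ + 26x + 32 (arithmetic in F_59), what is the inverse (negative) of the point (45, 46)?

-(45, 46) = (45, -46 mod 59) = (45, 13).

(45, 13)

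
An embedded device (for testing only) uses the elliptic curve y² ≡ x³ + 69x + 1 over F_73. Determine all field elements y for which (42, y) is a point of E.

x³ + 69x + 1 = 76987 ≡ 45 (mod 73).
45 is a non-residue mod 73; no y exists.

none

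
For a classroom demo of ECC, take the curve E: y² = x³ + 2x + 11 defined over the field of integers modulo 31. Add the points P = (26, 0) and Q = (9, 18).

(26, 0) + (9, 18). λ = (18 - 0)/(9 - 26) ≡ 18/14 mod 31. 14⁻¹ ≡ 20 (mod 31) since 14·20 = 280 ≡ 1, so λ ≡ 19.
  x = λ² - 26 - 9 = 361 - 35 ≡ 16; y = λ·(26 - 16) - 0 ≡ 4. → (16, 4)

(16, 4)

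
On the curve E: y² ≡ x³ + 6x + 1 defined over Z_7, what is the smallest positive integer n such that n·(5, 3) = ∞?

12

2P: tangent at (5, 3): λ = (3·5² + 6)/(2·3) ≡ 4/6. 6⁻¹ ≡ 6 (mod 7), so λ ≡ 4·6 ≡ 3.
  x = λ² - 5 - 5 = 9 - 10 ≡ 6; y = λ·(5 - 6) - 3 ≡ 1. → (6, 1)
3P: (6, 1) + (5, 3). λ = (3 - 1)/(5 - 6) ≡ 2/6 mod 7. 6⁻¹ ≡ 6 (mod 7), so λ ≡ 5.
  x = λ² - 6 - 5 = 25 - 11 ≡ 0; y = λ·(6 - 0) - 1 ≡ 1. → (0, 1)
4P: (0, 1) + (5, 3). λ = (3 - 1)/(5 - 0) ≡ 2/5 mod 7. 5⁻¹ ≡ 3 (mod 7), so λ ≡ 6.
  x = λ² - 0 - 5 = 36 - 5 ≡ 3; y = λ·(0 - 3) - 1 ≡ 2. → (3, 2)
5P: (3, 2) + (5, 3). λ = (3 - 2)/(5 - 3) ≡ 1/2 mod 7. 2⁻¹ ≡ 4 (mod 7) since 2·4 = 8 ≡ 1, so λ ≡ 4.
  x = λ² - 3 - 5 = 16 - 8 ≡ 1; y = λ·(3 - 1) - 2 ≡ 6. → (1, 6)
6P: (1, 6) + (5, 3). λ = (3 - 6)/(5 - 1) ≡ 4/4 mod 7. 4⁻¹ ≡ 2 (mod 7) since 4·2 = 8 ≡ 1, so λ ≡ 1.
  x = λ² - 1 - 5 = 1 - 6 ≡ 2; y = λ·(1 - 2) - 6 ≡ 0. → (2, 0)
7P: (2, 0) + (5, 3). λ = (3 - 0)/(5 - 2) ≡ 3/3 mod 7. 3⁻¹ ≡ 5 (mod 7), so λ ≡ 1.
  x = λ² - 2 - 5 = 1 - 7 ≡ 1; y = λ·(2 - 1) - 0 ≡ 1. → (1, 1)
8P: (1, 1) + (5, 3). λ = (3 - 1)/(5 - 1) ≡ 2/4 mod 7. 4⁻¹ ≡ 2 (mod 7) since 4·2 = 8 ≡ 1, so λ ≡ 4.
  x = λ² - 1 - 5 = 16 - 6 ≡ 3; y = λ·(1 - 3) - 1 ≡ 5. → (3, 5)
9P: (3, 5) + (5, 3). λ = (3 - 5)/(5 - 3) ≡ 5/2 mod 7. 2⁻¹ ≡ 4 (mod 7), so λ ≡ 6.
  x = λ² - 3 - 5 = 36 - 8 ≡ 0; y = λ·(3 - 0) - 5 ≡ 6. → (0, 6)
10P: (0, 6) + (5, 3). λ = (3 - 6)/(5 - 0) ≡ 4/5 mod 7. 5⁻¹ ≡ 3 (mod 7), so λ ≡ 5.
  x = λ² - 0 - 5 = 25 - 5 ≡ 6; y = λ·(0 - 6) - 6 ≡ 6. → (6, 6)
11P: (6, 6) + (5, 3). λ = (3 - 6)/(5 - 6) ≡ 4/6 mod 7. 6⁻¹ ≡ 6 (mod 7), so λ ≡ 3.
  x = λ² - 6 - 5 = 9 - 11 ≡ 5; y = λ·(6 - 5) - 6 ≡ 4. → (5, 4)
12P: (5, 4) + (5, 3): same x and y₁ ≡ -y₂, so the sum is ∞.
12P = ∞, so the order is 12.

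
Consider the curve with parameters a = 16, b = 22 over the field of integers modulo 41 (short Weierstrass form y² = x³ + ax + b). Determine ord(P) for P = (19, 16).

2P: tangent at (19, 16): λ = (3·19² + 16)/(2·16) ≡ 33/32. 32⁻¹ ≡ 9 (mod 41) since 32·9 = 288 ≡ 1, so λ ≡ 33·9 ≡ 10.
  x = λ² - 19 - 19 = 100 - 38 ≡ 21; y = λ·(19 - 21) - 16 ≡ 5. → (21, 5)
3P: (21, 5) + (19, 16). λ = (16 - 5)/(19 - 21) ≡ 11/39 mod 41. 39⁻¹ ≡ 20 (mod 41), so λ ≡ 15.
  x = λ² - 21 - 19 = 225 - 40 ≡ 21; y = λ·(21 - 21) - 5 ≡ 36. → (21, 36)
4P: (21, 36) + (19, 16). λ = (16 - 36)/(19 - 21) ≡ 21/39 mod 41. 39⁻¹ ≡ 20 (mod 41) since 39·20 = 780 ≡ 1, so λ ≡ 10.
  x = λ² - 21 - 19 = 100 - 40 ≡ 19; y = λ·(21 - 19) - 36 ≡ 25. → (19, 25)
5P: (19, 25) + (19, 16): same x and y₁ ≡ -y₂, so the sum is ∞.
5P = ∞, so the order is 5.

5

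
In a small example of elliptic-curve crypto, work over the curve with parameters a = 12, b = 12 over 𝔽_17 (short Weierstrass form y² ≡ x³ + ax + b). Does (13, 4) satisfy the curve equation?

no

y² = 4² ≡ 16; x³ + 12x + 12 = 2365 ≡ 2 (mod 17). 16 ≠ 2.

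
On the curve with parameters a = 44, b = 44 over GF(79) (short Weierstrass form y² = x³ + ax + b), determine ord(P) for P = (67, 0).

2

2P: (67, 0) + (67, 0): same x and y₁ ≡ -y₂, so the sum is ∞.
2P = ∞, so the order is 2.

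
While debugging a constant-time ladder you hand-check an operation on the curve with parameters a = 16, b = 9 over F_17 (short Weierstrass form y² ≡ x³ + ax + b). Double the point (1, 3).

tangent at (1, 3): λ = (3·1² + 16)/(2·3) ≡ 2/6. 6⁻¹ ≡ 3 (mod 17), so λ ≡ 2·3 ≡ 6.
  x = λ² - 1 - 1 = 36 - 2 ≡ 0; y = λ·(1 - 0) - 3 ≡ 3. → (0, 3)

(0, 3)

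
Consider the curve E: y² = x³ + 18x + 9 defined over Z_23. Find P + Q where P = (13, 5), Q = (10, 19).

(13, 5) + (10, 19). λ = (19 - 5)/(10 - 13) ≡ 14/20 mod 23. 20⁻¹ ≡ 15 (mod 23) since 20·15 = 300 ≡ 1, so λ ≡ 3.
  x = λ² - 13 - 10 = 9 - 23 ≡ 9; y = λ·(13 - 9) - 5 ≡ 7. → (9, 7)

(9, 7)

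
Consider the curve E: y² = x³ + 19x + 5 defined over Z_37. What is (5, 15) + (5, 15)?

tangent at (5, 15): λ = (3·5² + 19)/(2·15) ≡ 20/30. 30⁻¹ ≡ 21 (mod 37) since 30·21 = 630 ≡ 1, so λ ≡ 20·21 ≡ 13.
  x = λ² - 5 - 5 = 169 - 10 ≡ 11; y = λ·(5 - 11) - 15 ≡ 18. → (11, 18)

(11, 18)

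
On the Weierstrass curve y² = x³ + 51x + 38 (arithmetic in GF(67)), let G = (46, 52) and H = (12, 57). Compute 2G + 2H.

(51, 34)

First 2G:
Repeated addition: build up to 2G.
2G: tangent at (46, 52): λ = (3·46² + 51)/(2·52) ≡ 34/37. 37⁻¹ ≡ 29 (mod 67) since 37·29 = 1073 ≡ 1, so λ ≡ 34·29 ≡ 48.
  x = λ² - 46 - 46 = 2304 - 92 ≡ 1; y = λ·(46 - 1) - 52 ≡ 31. → (1, 31)
2G = (1, 31).
Next 2H:
Repeated addition: build up to 2H.
2H: tangent at (12, 57): λ = (3·12² + 51)/(2·57) ≡ 14/47. 47⁻¹ ≡ 10 (mod 67), so λ ≡ 14·10 ≡ 6.
  x = λ² - 12 - 12 = 36 - 24 ≡ 12; y = λ·(12 - 12) - 57 ≡ 10. → (12, 10)
2H = (12, 10).
Finally 2G + 2H:
(1, 31) + (12, 10). λ = (10 - 31)/(12 - 1) ≡ 46/11 mod 67. 11⁻¹ ≡ 61 (mod 67), so λ ≡ 59.
  x = λ² - 1 - 12 = 3481 - 13 ≡ 51; y = λ·(1 - 51) - 31 ≡ 34. → (51, 34)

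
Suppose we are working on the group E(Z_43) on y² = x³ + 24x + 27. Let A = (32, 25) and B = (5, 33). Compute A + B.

(32, 25) + (5, 33). λ = (33 - 25)/(5 - 32) ≡ 8/16 mod 43. 16⁻¹ ≡ 35 (mod 43), so λ ≡ 22.
  x = λ² - 32 - 5 = 484 - 37 ≡ 17; y = λ·(32 - 17) - 25 ≡ 4. → (17, 4)

(17, 4)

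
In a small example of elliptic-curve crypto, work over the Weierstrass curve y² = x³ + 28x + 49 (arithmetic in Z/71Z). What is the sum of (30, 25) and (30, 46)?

The two points share x = 30 and their y-coordinates satisfy 25 + 46 ≡ 0 (mod 71), so they are inverses. Their sum is O.

O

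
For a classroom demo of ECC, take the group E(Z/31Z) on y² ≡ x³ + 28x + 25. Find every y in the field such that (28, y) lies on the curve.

x³ + 28x + 25 = 22761 ≡ 7 (mod 31).
Square roots of 7 mod 31: 10 and 21 (since 10² = 100 ≡ 7).

10, 21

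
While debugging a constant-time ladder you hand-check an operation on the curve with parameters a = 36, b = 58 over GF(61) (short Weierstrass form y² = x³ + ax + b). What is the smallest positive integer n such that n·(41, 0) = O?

2

2P: (41, 0) + (41, 0): same x and y₁ ≡ -y₂, so the sum is O.
2P = O, so the order is 2.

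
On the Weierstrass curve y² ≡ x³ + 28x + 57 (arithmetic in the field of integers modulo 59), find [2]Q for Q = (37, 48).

tangent at (37, 48): λ = (3·37² + 28)/(2·48) ≡ 5/37. 37⁻¹ ≡ 8 (mod 59), so λ ≡ 5·8 ≡ 40.
  x = λ² - 37 - 37 = 1600 - 74 ≡ 51; y = λ·(37 - 51) - 48 ≡ 41. → (51, 41)

(51, 41)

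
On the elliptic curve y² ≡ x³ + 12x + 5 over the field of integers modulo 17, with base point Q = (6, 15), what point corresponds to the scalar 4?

(1, 16)

Repeated addition: build up to 4Q.
2Q: tangent at (6, 15): λ = (3·6² + 12)/(2·15) ≡ 1/13. 13⁻¹ ≡ 4 (mod 17), so λ ≡ 1·4 ≡ 4.
  x = λ² - 6 - 6 = 16 - 12 ≡ 4; y = λ·(6 - 4) - 15 ≡ 10. → (4, 10)
3Q: (4, 10) + (6, 15). λ = (15 - 10)/(6 - 4) ≡ 5/2 mod 17. 2⁻¹ ≡ 9 (mod 17) since 2·9 = 18 ≡ 1, so λ ≡ 11.
  x = λ² - 4 - 6 = 121 - 10 ≡ 9; y = λ·(4 - 9) - 10 ≡ 3. → (9, 3)
4Q: (9, 3) + (6, 15). λ = (15 - 3)/(6 - 9) ≡ 12/14 mod 17. 14⁻¹ ≡ 11 (mod 17), so λ ≡ 13.
  x = λ² - 9 - 6 = 169 - 15 ≡ 1; y = λ·(9 - 1) - 3 ≡ 16. → (1, 16)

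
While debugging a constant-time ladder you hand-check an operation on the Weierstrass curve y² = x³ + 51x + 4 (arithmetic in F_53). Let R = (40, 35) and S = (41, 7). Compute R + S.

(14, 32)

(40, 35) + (41, 7). λ = (7 - 35)/(41 - 40) ≡ 25/1 mod 53. 1⁻¹ ≡ 1 (mod 53) since 1·1 = 1 ≡ 1, so λ ≡ 25.
  x = λ² - 40 - 41 = 625 - 81 ≡ 14; y = λ·(40 - 14) - 35 ≡ 32. → (14, 32)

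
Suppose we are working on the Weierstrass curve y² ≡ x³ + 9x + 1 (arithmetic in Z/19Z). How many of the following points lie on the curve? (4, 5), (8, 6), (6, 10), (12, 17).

(4, 5): 5² ≡ 6, rhs ≡ 6 → on.
(8, 6): 6² ≡ 17, rhs ≡ 15 → off.
(6, 10): 10² ≡ 5, rhs ≡ 5 → on.
(12, 17): 17² ≡ 4, rhs ≡ 13 → off.

2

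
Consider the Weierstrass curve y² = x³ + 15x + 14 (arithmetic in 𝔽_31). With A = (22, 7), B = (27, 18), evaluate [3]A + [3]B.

(18, 3)

First 3A:
Repeated addition: build up to 3A.
2A: tangent at (22, 7): λ = (3·22² + 15)/(2·7) ≡ 10/14. 14⁻¹ ≡ 20 (mod 31), so λ ≡ 10·20 ≡ 14.
  x = λ² - 22 - 22 = 196 - 44 ≡ 28; y = λ·(22 - 28) - 7 ≡ 2. → (28, 2)
3A: (28, 2) + (22, 7). λ = (7 - 2)/(22 - 28) ≡ 5/25 mod 31. 25⁻¹ ≡ 5 (mod 31), so λ ≡ 25.
  x = λ² - 28 - 22 = 625 - 50 ≡ 17; y = λ·(28 - 17) - 2 ≡ 25. → (17, 25)
3A = (17, 25).
Next 3B:
Repeated addition: build up to 3B.
2B: tangent at (27, 18): λ = (3·27² + 15)/(2·18) ≡ 1/5. 5⁻¹ ≡ 25 (mod 31), so λ ≡ 1·25 ≡ 25.
  x = λ² - 27 - 27 = 625 - 54 ≡ 13; y = λ·(27 - 13) - 18 ≡ 22. → (13, 22)
3B: (13, 22) + (27, 18). λ = (18 - 22)/(27 - 13) ≡ 27/14 mod 31. 14⁻¹ ≡ 20 (mod 31) since 14·20 = 280 ≡ 1, so λ ≡ 13.
  x = λ² - 13 - 27 = 169 - 40 ≡ 5; y = λ·(13 - 5) - 22 ≡ 20. → (5, 20)
3B = (5, 20).
Finally 3A + 3B:
(17, 25) + (5, 20). λ = (20 - 25)/(5 - 17) ≡ 26/19 mod 31. 19⁻¹ ≡ 18 (mod 31) since 19·18 = 342 ≡ 1, so λ ≡ 3.
  x = λ² - 17 - 5 = 9 - 22 ≡ 18; y = λ·(17 - 18) - 25 ≡ 3. → (18, 3)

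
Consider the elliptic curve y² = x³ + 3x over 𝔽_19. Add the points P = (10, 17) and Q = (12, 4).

(10, 17) + (12, 4). λ = (4 - 17)/(12 - 10) ≡ 6/2 mod 19. 2⁻¹ ≡ 10 (mod 19), so λ ≡ 3.
  x = λ² - 10 - 12 = 9 - 22 ≡ 6; y = λ·(10 - 6) - 17 ≡ 14. → (6, 14)

(6, 14)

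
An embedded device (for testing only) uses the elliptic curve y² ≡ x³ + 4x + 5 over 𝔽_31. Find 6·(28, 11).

Write G = (28, 11).
Double-and-add on 6 = (110)₂. Start with G = (28, 11) for the leading 1-bit.
double: tangent at (28, 11): λ = (3·28² + 4)/(2·11) ≡ 0/22. 22⁻¹ ≡ 24 (mod 31), so λ ≡ 0·24 ≡ 0.
  x = λ² - 28 - 28 = 0 - 56 ≡ 6; y = λ·(28 - 6) - 11 ≡ 20. → (6, 20)
add G: (6, 20) + (28, 11). λ = (11 - 20)/(28 - 6) ≡ 22/22 mod 31. 22⁻¹ ≡ 24 (mod 31) since 22·24 = 528 ≡ 1, so λ ≡ 1.
  x = λ² - 6 - 28 = 1 - 34 ≡ 29; y = λ·(6 - 29) - 20 ≡ 19. → (29, 19)
double: tangent at (29, 19): λ = (3·29² + 4)/(2·19) ≡ 16/7. 7⁻¹ ≡ 9 (mod 31), so λ ≡ 16·9 ≡ 20.
  x = λ² - 29 - 29 = 400 - 58 ≡ 1; y = λ·(29 - 1) - 19 ≡ 14. → (1, 14)

(1, 14)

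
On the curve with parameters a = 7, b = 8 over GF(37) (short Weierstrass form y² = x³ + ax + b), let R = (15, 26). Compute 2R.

tangent at (15, 26): λ = (3·15² + 7)/(2·26) ≡ 16/15. 15⁻¹ ≡ 5 (mod 37) since 15·5 = 75 ≡ 1, so λ ≡ 16·5 ≡ 6.
  x = λ² - 15 - 15 = 36 - 30 ≡ 6; y = λ·(15 - 6) - 26 ≡ 28. → (6, 28)

(6, 28)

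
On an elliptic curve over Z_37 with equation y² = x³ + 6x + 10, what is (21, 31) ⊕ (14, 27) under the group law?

(28, 2)

(21, 31) + (14, 27). λ = (27 - 31)/(14 - 21) ≡ 33/30 mod 37. 30⁻¹ ≡ 21 (mod 37), so λ ≡ 27.
  x = λ² - 21 - 14 = 729 - 35 ≡ 28; y = λ·(21 - 28) - 31 ≡ 2. → (28, 2)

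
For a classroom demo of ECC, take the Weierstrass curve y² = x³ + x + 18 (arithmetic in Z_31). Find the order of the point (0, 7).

5

2P: tangent at (0, 7): λ = (3·0² + 1)/(2·7) ≡ 1/14. 14⁻¹ ≡ 20 (mod 31), so λ ≡ 1·20 ≡ 20.
  x = λ² - 0 - 0 = 400 - 0 ≡ 28; y = λ·(0 - 28) - 7 ≡ 22. → (28, 22)
3P: (28, 22) + (0, 7). λ = (7 - 22)/(0 - 28) ≡ 16/3 mod 31. 3⁻¹ ≡ 21 (mod 31) since 3·21 = 63 ≡ 1, so λ ≡ 26.
  x = λ² - 28 - 0 = 676 - 28 ≡ 28; y = λ·(28 - 28) - 22 ≡ 9. → (28, 9)
4P: (28, 9) + (0, 7). λ = (7 - 9)/(0 - 28) ≡ 29/3 mod 31. 3⁻¹ ≡ 21 (mod 31), so λ ≡ 20.
  x = λ² - 28 - 0 = 400 - 28 ≡ 0; y = λ·(28 - 0) - 9 ≡ 24. → (0, 24)
5P: (0, 24) + (0, 7): same x and y₁ ≡ -y₂, so the sum is 𝒪.
5P = 𝒪, so the order is 5.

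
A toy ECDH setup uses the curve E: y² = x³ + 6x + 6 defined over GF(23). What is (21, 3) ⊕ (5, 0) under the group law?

(0, 11)

(21, 3) + (5, 0). λ = (0 - 3)/(5 - 21) ≡ 20/7 mod 23. 7⁻¹ ≡ 10 (mod 23) since 7·10 = 70 ≡ 1, so λ ≡ 16.
  x = λ² - 21 - 5 = 256 - 26 ≡ 0; y = λ·(21 - 0) - 3 ≡ 11. → (0, 11)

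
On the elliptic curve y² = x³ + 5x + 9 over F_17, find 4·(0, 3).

(7, 8)

Write Q = (0, 3).
Repeated addition: build up to 4Q.
2Q: tangent at (0, 3): λ = (3·0² + 5)/(2·3) ≡ 5/6. 6⁻¹ ≡ 3 (mod 17) since 6·3 = 18 ≡ 1, so λ ≡ 5·3 ≡ 15.
  x = λ² - 0 - 0 = 225 - 0 ≡ 4; y = λ·(0 - 4) - 3 ≡ 5. → (4, 5)
3Q: (4, 5) + (0, 3). λ = (3 - 5)/(0 - 4) ≡ 15/13 mod 17. 13⁻¹ ≡ 4 (mod 17), so λ ≡ 9.
  x = λ² - 4 - 0 = 81 - 4 ≡ 9; y = λ·(4 - 9) - 5 ≡ 1. → (9, 1)
4Q: (9, 1) + (0, 3). λ = (3 - 1)/(0 - 9) ≡ 2/8 mod 17. 8⁻¹ ≡ 15 (mod 17), so λ ≡ 13.
  x = λ² - 9 - 0 = 169 - 9 ≡ 7; y = λ·(9 - 7) - 1 ≡ 8. → (7, 8)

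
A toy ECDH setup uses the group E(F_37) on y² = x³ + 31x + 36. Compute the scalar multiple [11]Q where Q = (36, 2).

(0, 6)

Repeated addition: build up to 11Q.
2Q: tangent at (36, 2): λ = (3·36² + 31)/(2·2) ≡ 34/4. 4⁻¹ ≡ 28 (mod 37), so λ ≡ 34·28 ≡ 27.
  x = λ² - 36 - 36 = 729 - 72 ≡ 28; y = λ·(36 - 28) - 2 ≡ 29. → (28, 29)
3Q: (28, 29) + (36, 2). λ = (2 - 29)/(36 - 28) ≡ 10/8 mod 37. 8⁻¹ ≡ 14 (mod 37), so λ ≡ 29.
  x = λ² - 28 - 36 = 841 - 64 ≡ 0; y = λ·(28 - 0) - 29 ≡ 6. → (0, 6)
4Q: (0, 6) + (36, 2). λ = (2 - 6)/(36 - 0) ≡ 33/36 mod 37. 36⁻¹ ≡ 36 (mod 37), so λ ≡ 4.
  x = λ² - 0 - 36 = 16 - 36 ≡ 17; y = λ·(0 - 17) - 6 ≡ 0. → (17, 0)
5Q: (17, 0) + (36, 2). λ = (2 - 0)/(36 - 17) ≡ 2/19 mod 37. 19⁻¹ ≡ 2 (mod 37), so λ ≡ 4.
  x = λ² - 17 - 36 = 16 - 53 ≡ 0; y = λ·(17 - 0) - 0 ≡ 31. → (0, 31)
6Q: (0, 31) + (36, 2). λ = (2 - 31)/(36 - 0) ≡ 8/36 mod 37. 36⁻¹ ≡ 36 (mod 37), so λ ≡ 29.
  x = λ² - 0 - 36 = 841 - 36 ≡ 28; y = λ·(0 - 28) - 31 ≡ 8. → (28, 8)
7Q: (28, 8) + (36, 2). λ = (2 - 8)/(36 - 28) ≡ 31/8 mod 37. 8⁻¹ ≡ 14 (mod 37) since 8·14 = 112 ≡ 1, so λ ≡ 27.
  x = λ² - 28 - 36 = 729 - 64 ≡ 36; y = λ·(28 - 36) - 8 ≡ 35. → (36, 35)
8Q: (36, 35) + (36, 2): same x and y₁ ≡ -y₂, so the sum is O.
9Q: O + (36, 2) = (36, 2) (identity).
10Q: tangent at (36, 2): λ = (3·36² + 31)/(2·2) ≡ 34/4. 4⁻¹ ≡ 28 (mod 37), so λ ≡ 34·28 ≡ 27.
  x = λ² - 36 - 36 = 729 - 72 ≡ 28; y = λ·(36 - 28) - 2 ≡ 29. → (28, 29)
11Q: (28, 29) + (36, 2). λ = (2 - 29)/(36 - 28) ≡ 10/8 mod 37. 8⁻¹ ≡ 14 (mod 37), so λ ≡ 29.
  x = λ² - 28 - 36 = 841 - 64 ≡ 0; y = λ·(28 - 0) - 29 ≡ 6. → (0, 6)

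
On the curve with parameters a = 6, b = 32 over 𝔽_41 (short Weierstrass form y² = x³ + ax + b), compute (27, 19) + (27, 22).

The two points share x = 27 and their y-coordinates satisfy 19 + 22 ≡ 0 (mod 41), so they are inverses. Their sum is ∞.

O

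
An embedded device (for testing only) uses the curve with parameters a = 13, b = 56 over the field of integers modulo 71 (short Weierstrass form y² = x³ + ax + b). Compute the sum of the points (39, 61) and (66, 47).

(39, 61) + (66, 47). λ = (47 - 61)/(66 - 39) ≡ 57/27 mod 71. 27⁻¹ ≡ 50 (mod 71) since 27·50 = 1350 ≡ 1, so λ ≡ 10.
  x = λ² - 39 - 66 = 100 - 105 ≡ 66; y = λ·(39 - 66) - 61 ≡ 24. → (66, 24)

(66, 24)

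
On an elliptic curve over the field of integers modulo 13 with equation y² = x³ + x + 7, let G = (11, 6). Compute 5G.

(10, 4)

Double-and-add on 5 = (101)₂. Start with G = (11, 6) for the leading 1-bit.
double: tangent at (11, 6): λ = (3·11² + 1)/(2·6) ≡ 0/12. 12⁻¹ ≡ 12 (mod 13), so λ ≡ 0·12 ≡ 0.
  x = λ² - 11 - 11 = 0 - 22 ≡ 4; y = λ·(11 - 4) - 6 ≡ 7. → (4, 7)
double: tangent at (4, 7): λ = (3·4² + 1)/(2·7) ≡ 10/1. 1⁻¹ ≡ 1 (mod 13), so λ ≡ 10·1 ≡ 10.
  x = λ² - 4 - 4 = 100 - 8 ≡ 1; y = λ·(4 - 1) - 7 ≡ 10. → (1, 10)
add G: (1, 10) + (11, 6). λ = (6 - 10)/(11 - 1) ≡ 9/10 mod 13. 10⁻¹ ≡ 4 (mod 13) since 10·4 = 40 ≡ 1, so λ ≡ 10.
  x = λ² - 1 - 11 = 100 - 12 ≡ 10; y = λ·(1 - 10) - 10 ≡ 4. → (10, 4)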